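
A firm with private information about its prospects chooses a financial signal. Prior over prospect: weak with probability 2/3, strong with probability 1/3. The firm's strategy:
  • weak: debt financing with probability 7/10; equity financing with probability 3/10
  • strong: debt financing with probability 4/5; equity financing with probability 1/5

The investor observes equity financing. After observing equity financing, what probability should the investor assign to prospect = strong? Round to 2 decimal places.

0.25

Apply Bayes' rule using the sender's strategy as the likelihood.
P(equity financing) = (2/3)·(3/10) + (1/3)·(1/5) = 4/15
P(strong | equity financing) = ((1/3)·(1/5)) / (4/15) = (1/15) / (4/15) = 1/4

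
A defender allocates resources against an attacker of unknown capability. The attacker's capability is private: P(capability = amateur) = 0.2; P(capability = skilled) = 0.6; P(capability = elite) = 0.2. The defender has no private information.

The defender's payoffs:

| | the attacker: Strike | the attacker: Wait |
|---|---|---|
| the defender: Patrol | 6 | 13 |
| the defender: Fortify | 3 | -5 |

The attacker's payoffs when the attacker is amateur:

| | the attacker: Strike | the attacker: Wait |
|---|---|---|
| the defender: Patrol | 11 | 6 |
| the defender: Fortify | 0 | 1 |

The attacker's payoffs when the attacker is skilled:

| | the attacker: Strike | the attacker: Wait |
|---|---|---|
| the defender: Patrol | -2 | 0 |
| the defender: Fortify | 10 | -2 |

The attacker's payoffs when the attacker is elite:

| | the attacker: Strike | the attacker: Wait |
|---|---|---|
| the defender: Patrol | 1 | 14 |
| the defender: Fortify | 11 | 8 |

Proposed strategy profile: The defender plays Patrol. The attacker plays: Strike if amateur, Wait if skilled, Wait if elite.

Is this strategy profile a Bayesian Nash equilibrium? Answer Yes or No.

The defender plays Patrol: E[Patrol] = 0.2·(6) + 0.6·(13) + 0.2·(13) = 11.6; E[Fortify] = -3.4. Best-responding. ✓
The attacker (capability amateur), facing Patrol: Strike gives 11, Wait gives 6. Proposed Strike is best. ✓
The attacker (capability skilled), facing Patrol: Strike gives -2, Wait gives 0. Proposed Wait is best. ✓
The attacker (capability elite), facing Patrol: Strike gives 1, Wait gives 14. Proposed Wait is best. ✓

Yes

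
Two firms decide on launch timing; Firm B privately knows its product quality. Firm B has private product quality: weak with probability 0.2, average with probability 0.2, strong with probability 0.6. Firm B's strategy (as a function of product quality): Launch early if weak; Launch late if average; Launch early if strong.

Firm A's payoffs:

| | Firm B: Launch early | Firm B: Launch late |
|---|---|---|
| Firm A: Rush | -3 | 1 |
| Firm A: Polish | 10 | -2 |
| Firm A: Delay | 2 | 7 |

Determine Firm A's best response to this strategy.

Polish

Compute Firm A's expected payoff for each action, taking the expectation over Firm B's type.
E[Rush] = 0.2·(-3) + 0.2·(1) + 0.6·(-3) = -2.2
E[Polish] = 0.2·(10) + 0.2·(-2) + 0.6·(10) = 7.6
E[Delay] = 0.2·(2) + 0.2·(7) + 0.6·(2) = 3
Best response: Polish (7.6 is the largest).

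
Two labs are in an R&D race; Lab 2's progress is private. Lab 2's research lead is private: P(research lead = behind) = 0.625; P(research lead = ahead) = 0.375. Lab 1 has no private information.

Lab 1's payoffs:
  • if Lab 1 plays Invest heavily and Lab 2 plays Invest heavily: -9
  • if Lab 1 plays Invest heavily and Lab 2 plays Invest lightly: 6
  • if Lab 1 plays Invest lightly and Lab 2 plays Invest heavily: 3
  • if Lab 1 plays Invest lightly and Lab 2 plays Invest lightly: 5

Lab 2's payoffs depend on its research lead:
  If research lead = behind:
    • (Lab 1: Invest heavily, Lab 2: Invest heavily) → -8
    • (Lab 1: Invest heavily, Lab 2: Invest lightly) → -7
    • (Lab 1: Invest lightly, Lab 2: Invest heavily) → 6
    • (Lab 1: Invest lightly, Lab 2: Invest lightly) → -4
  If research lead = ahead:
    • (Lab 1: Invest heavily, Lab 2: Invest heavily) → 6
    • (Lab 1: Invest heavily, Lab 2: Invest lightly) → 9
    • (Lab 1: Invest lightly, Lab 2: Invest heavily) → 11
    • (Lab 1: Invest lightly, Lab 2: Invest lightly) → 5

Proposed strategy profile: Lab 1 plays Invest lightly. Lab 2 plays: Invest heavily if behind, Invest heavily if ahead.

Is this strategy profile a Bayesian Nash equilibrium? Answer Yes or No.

Yes

Lab 1 plays Invest lightly: E[Invest lightly] = 0.625·(3) + 0.375·(3) = 3; E[Invest heavily] = -9. Best-responding. ✓
Lab 2 (research lead behind), facing Invest lightly: Invest heavily gives 6, Invest lightly gives -4. Proposed Invest heavily is best. ✓
Lab 2 (research lead ahead), facing Invest lightly: Invest heavily gives 11, Invest lightly gives 5. Proposed Invest heavily is best. ✓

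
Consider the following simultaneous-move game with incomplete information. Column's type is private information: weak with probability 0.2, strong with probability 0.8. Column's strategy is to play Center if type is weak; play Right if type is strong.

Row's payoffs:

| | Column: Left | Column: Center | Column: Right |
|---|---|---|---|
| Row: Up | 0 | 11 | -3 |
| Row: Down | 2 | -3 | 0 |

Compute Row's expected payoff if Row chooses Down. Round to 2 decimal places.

E[Down] = 0.2·(-3) + 0.8·0 = (-0.6) + 0 = -0.6

-0.60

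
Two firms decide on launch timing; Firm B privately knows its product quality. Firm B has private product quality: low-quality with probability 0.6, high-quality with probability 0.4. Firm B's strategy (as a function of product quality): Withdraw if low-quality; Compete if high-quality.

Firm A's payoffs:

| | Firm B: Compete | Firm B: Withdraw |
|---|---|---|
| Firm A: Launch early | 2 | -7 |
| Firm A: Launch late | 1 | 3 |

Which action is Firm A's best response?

Launch late

Compute Firm A's expected payoff for each action, taking the expectation over Firm B's type.
E[Launch early] = 0.6·(-7) + 0.4·(2) = -3.4
E[Launch late] = 0.6·(3) + 0.4·(1) = 2.2
Best response: Launch late (2.2 is the largest).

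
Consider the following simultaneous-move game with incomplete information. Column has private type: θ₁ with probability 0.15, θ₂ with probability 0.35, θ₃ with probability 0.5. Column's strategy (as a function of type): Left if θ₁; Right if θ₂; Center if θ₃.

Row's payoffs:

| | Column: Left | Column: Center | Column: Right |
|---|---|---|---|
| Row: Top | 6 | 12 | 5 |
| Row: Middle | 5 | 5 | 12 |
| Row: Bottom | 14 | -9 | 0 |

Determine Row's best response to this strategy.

E[Top] = 0.15·(6) + 0.35·(5) + 0.5·(12) = 8.65
E[Middle] = 0.15·(5) + 0.35·(12) + 0.5·(5) = 7.45
E[Bottom] = 0.15·(14) + 0.35·(0) + 0.5·(-9) = -2.4
Best response: Top (8.65 is the largest).

Top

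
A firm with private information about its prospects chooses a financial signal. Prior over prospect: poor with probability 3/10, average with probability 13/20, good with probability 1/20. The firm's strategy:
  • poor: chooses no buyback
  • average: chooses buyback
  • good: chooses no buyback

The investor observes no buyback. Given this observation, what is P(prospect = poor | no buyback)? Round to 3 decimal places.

0.857

P(no buyback) = (3/10)·1 + (13/20)·0 + (1/20)·1 = 7/20
P(poor | no buyback) = ((3/10)·1) / (7/20) = (3/10) / (7/20) = 6/7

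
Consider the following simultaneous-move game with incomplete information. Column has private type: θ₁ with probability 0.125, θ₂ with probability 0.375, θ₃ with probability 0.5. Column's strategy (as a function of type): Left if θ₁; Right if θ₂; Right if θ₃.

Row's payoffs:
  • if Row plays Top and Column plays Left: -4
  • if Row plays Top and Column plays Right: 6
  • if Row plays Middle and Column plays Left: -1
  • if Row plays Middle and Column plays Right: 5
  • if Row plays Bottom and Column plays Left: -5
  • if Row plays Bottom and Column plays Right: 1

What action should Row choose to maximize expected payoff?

Top

E[Top] = 0.125·(-4) + 0.375·(6) + 0.5·(6) = 4.75
E[Middle] = 0.125·(-1) + 0.375·(5) + 0.5·(5) = 4.25
E[Bottom] = 0.125·(-5) + 0.375·(1) + 0.5·(1) = 0.25
Best response: Top (4.75 is the largest).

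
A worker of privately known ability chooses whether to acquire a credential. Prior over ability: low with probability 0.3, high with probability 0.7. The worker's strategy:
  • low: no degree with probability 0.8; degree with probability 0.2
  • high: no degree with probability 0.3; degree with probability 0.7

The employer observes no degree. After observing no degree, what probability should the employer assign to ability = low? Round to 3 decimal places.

P(no degree) = 0.3·0.8 + 0.7·0.3 = 0.45
P(low | no degree) = (0.3·0.8) / 0.45 = 0.24 / 0.45 = 0.533333

0.533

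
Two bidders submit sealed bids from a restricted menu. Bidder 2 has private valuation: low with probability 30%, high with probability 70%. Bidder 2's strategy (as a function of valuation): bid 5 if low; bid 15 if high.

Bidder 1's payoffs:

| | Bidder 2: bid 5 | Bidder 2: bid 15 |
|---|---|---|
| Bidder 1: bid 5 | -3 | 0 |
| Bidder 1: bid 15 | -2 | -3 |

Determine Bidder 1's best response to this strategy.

bid 5

Compute Bidder 1's expected payoff for each action, taking the expectation over Bidder 2's type.
E[bid 5] = 0.3·(-3) + 0.7·(0) = -0.9
E[bid 15] = 0.3·(-2) + 0.7·(-3) = -2.7
Best response: bid 5 (-0.9 is the largest).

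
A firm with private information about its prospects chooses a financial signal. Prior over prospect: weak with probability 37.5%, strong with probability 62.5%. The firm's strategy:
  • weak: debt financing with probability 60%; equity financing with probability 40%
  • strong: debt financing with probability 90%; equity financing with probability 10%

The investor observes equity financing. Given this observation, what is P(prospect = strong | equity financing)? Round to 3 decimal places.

P(equity financing) = 0.375·0.4 + 0.625·0.1 = 0.2125
P(strong | equity financing) = (0.625·0.1) / 0.2125 = 0.0625 / 0.2125 = 0.294118

0.294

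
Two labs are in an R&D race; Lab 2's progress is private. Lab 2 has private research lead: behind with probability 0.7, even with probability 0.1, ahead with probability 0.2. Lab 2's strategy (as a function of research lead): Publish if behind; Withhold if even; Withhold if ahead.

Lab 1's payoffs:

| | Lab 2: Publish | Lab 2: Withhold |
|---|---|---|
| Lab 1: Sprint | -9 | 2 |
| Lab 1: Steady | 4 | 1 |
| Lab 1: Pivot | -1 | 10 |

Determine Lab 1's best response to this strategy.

Steady

E[Sprint] = 0.7·(-9) + 0.1·(2) + 0.2·(2) = -5.7
E[Steady] = 0.7·(4) + 0.1·(1) + 0.2·(1) = 3.1
E[Pivot] = 0.7·(-1) + 0.1·(10) + 0.2·(10) = 2.3
Best response: Steady (3.1 is the largest).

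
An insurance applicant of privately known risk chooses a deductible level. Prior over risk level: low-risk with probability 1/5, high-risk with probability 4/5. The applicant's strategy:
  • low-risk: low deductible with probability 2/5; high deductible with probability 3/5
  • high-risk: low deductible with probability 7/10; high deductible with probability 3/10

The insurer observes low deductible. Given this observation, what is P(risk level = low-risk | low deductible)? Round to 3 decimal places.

P(low deductible) = (1/5)·(2/5) + (4/5)·(7/10) = 16/25
P(low-risk | low deductible) = ((1/5)·(2/5)) / (16/25) = (2/25) / (16/25) = 1/8

0.125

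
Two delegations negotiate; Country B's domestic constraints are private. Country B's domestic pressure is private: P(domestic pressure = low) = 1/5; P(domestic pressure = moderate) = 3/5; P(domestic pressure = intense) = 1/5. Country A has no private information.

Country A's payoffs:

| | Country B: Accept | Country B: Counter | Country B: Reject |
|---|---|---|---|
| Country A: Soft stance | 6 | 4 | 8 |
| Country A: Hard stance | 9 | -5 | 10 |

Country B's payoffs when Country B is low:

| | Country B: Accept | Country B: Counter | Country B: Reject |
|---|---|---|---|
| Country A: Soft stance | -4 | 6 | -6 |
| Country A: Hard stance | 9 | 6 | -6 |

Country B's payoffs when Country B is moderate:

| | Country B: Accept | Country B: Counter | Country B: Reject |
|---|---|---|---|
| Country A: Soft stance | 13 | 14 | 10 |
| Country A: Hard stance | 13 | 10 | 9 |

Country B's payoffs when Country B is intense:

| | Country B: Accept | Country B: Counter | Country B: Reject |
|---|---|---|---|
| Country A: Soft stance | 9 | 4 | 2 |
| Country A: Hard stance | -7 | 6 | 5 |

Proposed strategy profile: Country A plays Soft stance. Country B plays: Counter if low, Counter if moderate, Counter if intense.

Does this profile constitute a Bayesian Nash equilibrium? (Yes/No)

No

Country A plays Soft stance: E[Soft stance] = 1/5·(4) + 3/5·(4) + 1/5·(4) = 4; E[Hard stance] = -5. Best-responding. ✓
Country B (domestic pressure low), facing Soft stance: Accept gives -4, Counter gives 6, Reject gives -6. Proposed Counter is best. ✓
Country B (domestic pressure moderate), facing Soft stance: Accept gives 13, Counter gives 14, Reject gives 10. Proposed Counter is best. ✓
Country B (domestic pressure intense), facing Soft stance: Accept gives 9, Counter gives 4, Reject gives 2. Proposed Counter is not best — profitable deviation exists. ✗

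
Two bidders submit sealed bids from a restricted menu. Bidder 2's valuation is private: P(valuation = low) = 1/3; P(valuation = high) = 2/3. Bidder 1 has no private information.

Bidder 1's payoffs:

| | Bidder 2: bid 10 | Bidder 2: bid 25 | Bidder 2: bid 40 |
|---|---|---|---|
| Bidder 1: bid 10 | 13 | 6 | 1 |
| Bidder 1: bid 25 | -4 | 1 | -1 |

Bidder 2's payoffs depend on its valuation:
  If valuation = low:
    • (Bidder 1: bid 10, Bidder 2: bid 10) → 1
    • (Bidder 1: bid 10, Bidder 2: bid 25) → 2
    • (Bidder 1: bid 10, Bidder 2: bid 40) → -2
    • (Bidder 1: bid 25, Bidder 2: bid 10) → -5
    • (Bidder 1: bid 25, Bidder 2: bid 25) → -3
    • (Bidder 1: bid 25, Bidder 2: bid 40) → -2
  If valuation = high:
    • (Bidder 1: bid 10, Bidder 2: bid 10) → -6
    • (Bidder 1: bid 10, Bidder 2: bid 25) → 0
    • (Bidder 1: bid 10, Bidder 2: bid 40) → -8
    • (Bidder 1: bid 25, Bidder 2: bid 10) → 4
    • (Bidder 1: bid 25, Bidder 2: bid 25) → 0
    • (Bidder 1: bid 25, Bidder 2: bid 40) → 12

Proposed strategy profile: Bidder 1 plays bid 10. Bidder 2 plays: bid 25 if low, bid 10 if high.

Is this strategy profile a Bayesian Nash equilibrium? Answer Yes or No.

No

Bidder 1 plays bid 10: E[bid 10] = 1/3·(6) + 2/3·(13) = 32/3; E[bid 25] = -7/3. Best-responding. ✓
Bidder 2 (valuation low), facing bid 10: bid 10 gives 1, bid 25 gives 2, bid 40 gives -2. Proposed bid 25 is best. ✓
Bidder 2 (valuation high), facing bid 10: bid 10 gives -6, bid 25 gives 0, bid 40 gives -8. Proposed bid 10 is not best — profitable deviation exists. ✗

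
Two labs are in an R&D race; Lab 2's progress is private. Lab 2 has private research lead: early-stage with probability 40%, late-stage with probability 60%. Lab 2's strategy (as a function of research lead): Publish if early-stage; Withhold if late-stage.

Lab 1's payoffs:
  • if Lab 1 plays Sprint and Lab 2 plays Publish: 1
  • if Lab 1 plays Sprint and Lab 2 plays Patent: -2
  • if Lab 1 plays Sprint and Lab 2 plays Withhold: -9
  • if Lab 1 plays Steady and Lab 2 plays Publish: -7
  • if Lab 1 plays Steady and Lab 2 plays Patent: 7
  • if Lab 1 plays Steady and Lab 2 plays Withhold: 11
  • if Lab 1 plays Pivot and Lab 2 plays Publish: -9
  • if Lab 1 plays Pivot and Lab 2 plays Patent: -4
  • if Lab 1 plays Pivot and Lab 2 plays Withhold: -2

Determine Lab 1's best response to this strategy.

Compute Lab 1's expected payoff for each action, taking the expectation over Lab 2's type.
E[Sprint] = 0.4·(1) + 0.6·(-9) = -5
E[Steady] = 0.4·(-7) + 0.6·(11) = 3.8
E[Pivot] = 0.4·(-9) + 0.6·(-2) = -4.8
Best response: Steady (3.8 is the largest).

Steady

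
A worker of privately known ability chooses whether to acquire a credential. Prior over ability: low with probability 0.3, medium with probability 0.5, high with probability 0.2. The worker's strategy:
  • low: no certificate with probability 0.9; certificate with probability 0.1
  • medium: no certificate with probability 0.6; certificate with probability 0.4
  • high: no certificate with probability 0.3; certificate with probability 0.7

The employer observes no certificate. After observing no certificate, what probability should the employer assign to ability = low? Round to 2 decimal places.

Apply Bayes' rule using the sender's strategy as the likelihood.
P(no certificate) = 0.3·0.9 + 0.5·0.6 + 0.2·0.3 = 0.63
P(low | no certificate) = (0.3·0.9) / 0.63 = 0.27 / 0.63 = 0.428571

0.43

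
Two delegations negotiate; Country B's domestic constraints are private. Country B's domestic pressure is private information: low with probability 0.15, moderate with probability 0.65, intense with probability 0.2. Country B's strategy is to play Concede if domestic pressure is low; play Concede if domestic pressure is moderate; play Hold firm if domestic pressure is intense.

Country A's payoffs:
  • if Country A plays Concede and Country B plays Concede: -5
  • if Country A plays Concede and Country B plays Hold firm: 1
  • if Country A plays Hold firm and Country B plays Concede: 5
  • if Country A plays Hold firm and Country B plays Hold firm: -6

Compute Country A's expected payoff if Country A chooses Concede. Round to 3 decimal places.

-3.800

E[Concede] = 0.15·(-5) + 0.65·(-5) + 0.2·1 = (-0.75) + (-3.25) + 0.2 = -3.8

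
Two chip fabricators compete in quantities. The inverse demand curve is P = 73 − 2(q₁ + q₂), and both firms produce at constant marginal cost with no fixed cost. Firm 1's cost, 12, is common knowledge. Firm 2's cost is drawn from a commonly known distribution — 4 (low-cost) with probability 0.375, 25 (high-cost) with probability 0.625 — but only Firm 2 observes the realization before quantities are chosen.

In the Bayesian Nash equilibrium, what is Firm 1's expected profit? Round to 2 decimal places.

242.92

Firm 2 with cost c maximizes (73 − 2(q₁+q₂) − c)·q₂, giving q₂(c) = (73 − c − 2q₁)/4.
E[c₂] = 0.375·4 + 0.625·25 = 17.125
Firm 1's FOC against E[q₂] yields q₁ = (73 − 2·12 + E[c₂])/6 = (73 − 24 + 17.125)/6 = 11.0208.
E[P] = 73 − 2·(q₁ + E[q₂]) = 34.0417; Firm 1's expected profit = (E[P] − 12)·q₁ = (34.0417 − 12)·11.0208 = 242.918.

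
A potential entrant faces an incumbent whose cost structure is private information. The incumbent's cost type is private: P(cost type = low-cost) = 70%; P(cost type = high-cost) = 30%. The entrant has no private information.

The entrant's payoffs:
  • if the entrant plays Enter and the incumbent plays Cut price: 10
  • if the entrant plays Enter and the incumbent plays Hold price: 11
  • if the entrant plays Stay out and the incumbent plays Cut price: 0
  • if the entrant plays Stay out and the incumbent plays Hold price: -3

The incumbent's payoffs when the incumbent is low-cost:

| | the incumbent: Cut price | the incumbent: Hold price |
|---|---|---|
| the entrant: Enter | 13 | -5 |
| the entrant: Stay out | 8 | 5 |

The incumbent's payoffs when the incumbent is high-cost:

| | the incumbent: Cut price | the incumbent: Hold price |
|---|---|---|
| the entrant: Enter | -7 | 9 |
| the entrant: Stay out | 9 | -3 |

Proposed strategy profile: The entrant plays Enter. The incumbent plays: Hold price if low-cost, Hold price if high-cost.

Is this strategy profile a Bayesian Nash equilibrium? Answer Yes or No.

The entrant plays Enter: E[Enter] = 0.7·(11) + 0.3·(11) = 11; E[Stay out] = -3. Best-responding. ✓
The incumbent (cost type low-cost), facing Enter: Cut price gives 13, Hold price gives -5. Proposed Hold price is not best — profitable deviation exists. ✗
The incumbent (cost type high-cost), facing Enter: Cut price gives -7, Hold price gives 9. Proposed Hold price is best. ✓

No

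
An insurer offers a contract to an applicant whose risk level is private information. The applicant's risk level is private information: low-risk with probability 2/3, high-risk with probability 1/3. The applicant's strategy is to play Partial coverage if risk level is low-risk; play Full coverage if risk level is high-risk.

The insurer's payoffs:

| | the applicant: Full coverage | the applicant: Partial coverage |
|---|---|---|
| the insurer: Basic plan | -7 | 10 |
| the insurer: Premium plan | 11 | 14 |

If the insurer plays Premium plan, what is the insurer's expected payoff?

E[Premium plan] = 2/3·14 + 1/3·11 = 28/3 + 11/3 = 13

13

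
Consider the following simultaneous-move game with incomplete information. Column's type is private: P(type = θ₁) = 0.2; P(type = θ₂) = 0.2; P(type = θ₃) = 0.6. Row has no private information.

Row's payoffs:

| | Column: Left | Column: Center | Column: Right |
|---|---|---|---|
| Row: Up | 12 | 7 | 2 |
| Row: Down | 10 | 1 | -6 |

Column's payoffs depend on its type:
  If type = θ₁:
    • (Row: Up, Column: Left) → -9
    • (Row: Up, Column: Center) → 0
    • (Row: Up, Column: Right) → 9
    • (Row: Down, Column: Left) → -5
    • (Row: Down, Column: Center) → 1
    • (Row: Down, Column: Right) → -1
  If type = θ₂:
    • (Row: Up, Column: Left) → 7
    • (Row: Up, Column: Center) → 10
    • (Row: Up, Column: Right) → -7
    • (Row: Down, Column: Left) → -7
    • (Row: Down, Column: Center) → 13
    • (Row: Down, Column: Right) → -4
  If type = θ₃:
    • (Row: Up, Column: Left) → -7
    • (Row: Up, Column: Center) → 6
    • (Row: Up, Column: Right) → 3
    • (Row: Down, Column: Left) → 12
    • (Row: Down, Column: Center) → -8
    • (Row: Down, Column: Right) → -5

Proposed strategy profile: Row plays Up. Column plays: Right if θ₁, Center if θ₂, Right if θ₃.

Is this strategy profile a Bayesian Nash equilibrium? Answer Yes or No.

A profile is a BNE iff every type of every player is best-responding given beliefs about the other side.
Row plays Up: E[Up] = 0.2·(2) + 0.2·(7) + 0.6·(2) = 3; E[Down] = -4.6. Best-responding. ✓
Column (type θ₁), facing Up: Left gives -9, Center gives 0, Right gives 9. Proposed Right is best. ✓
Column (type θ₂), facing Up: Left gives 7, Center gives 10, Right gives -7. Proposed Center is best. ✓
Column (type θ₃), facing Up: Left gives -7, Center gives 6, Right gives 3. Proposed Right is not best — profitable deviation exists. ✗

No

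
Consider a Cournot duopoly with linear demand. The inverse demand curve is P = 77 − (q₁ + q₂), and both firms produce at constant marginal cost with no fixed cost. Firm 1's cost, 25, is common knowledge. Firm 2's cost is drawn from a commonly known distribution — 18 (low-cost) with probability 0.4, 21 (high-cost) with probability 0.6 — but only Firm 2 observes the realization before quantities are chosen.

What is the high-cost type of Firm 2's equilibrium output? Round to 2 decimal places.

Each type of Firm 2 best-responds to q₁; Firm 1 best-responds to the expected q₂ over Firm 2's types.
Firm 2 with cost c maximizes (77 − (q₁+q₂) − c)·q₂, giving q₂(c) = (77 − c − q₁)/2.
E[c₂] = 0.4·18 + 0.6·21 = 19.8
Firm 1's FOC against E[q₂] yields q₁ = (77 − 2·25 + E[c₂])/3 = (77 − 50 + 19.8)/3 = 15.6.
q₂(high-cost) = (77 − 21 − 15.6)/2 = 20.2.

20.20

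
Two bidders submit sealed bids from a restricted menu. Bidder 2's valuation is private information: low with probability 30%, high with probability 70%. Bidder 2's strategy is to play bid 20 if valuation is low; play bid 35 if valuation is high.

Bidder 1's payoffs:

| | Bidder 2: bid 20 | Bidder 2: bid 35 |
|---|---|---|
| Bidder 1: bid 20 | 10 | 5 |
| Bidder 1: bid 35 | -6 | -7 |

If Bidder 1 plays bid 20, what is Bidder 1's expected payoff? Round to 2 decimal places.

6.50

Take the expectation over Bidder 2's valuation, weighting each type's action by its prior probability.
E[bid 20] = 0.3·10 + 0.7·5 = 3 + 3.5 = 6.5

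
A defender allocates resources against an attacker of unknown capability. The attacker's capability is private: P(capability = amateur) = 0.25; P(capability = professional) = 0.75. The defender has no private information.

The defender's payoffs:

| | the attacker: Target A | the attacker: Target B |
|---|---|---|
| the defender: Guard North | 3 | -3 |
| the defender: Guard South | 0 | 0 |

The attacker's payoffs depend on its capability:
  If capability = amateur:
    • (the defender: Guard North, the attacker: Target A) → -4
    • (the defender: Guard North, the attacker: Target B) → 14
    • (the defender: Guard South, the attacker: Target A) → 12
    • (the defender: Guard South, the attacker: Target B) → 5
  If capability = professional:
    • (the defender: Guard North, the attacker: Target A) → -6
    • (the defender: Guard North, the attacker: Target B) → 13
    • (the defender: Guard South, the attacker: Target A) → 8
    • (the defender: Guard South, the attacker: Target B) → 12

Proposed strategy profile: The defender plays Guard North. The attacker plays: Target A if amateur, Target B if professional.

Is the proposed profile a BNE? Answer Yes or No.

The defender plays Guard North: E[Guard North] = 0.25·(3) + 0.75·(-3) = -1.5; E[Guard South] = 0. Not best-responding. ✗
The attacker (capability amateur), facing Guard North: Target A gives -4, Target B gives 14. Proposed Target A is not best — profitable deviation exists. ✗
The attacker (capability professional), facing Guard North: Target A gives -6, Target B gives 13. Proposed Target B is best. ✓

No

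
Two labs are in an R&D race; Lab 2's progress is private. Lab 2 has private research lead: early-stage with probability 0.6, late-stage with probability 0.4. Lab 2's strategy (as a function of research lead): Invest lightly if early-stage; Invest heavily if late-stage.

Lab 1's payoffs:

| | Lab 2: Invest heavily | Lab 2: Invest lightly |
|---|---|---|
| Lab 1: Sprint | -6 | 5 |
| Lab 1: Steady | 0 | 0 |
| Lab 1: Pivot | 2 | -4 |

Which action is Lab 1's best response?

Compute Lab 1's expected payoff for each action, taking the expectation over Lab 2's type.
E[Sprint] = 0.6·(5) + 0.4·(-6) = 0.6
E[Steady] = 0.6·(0) + 0.4·(0) = 0
E[Pivot] = 0.6·(-4) + 0.4·(2) = -1.6
Best response: Sprint (0.6 is the largest).

Sprint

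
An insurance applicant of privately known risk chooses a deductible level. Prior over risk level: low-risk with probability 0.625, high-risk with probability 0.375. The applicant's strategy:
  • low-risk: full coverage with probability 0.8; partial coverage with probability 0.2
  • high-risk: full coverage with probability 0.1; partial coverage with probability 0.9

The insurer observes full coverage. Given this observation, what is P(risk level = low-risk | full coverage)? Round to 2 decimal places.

Apply Bayes' rule using the sender's strategy as the likelihood.
P(full coverage) = 0.625·0.8 + 0.375·0.1 = 0.5375
P(low-risk | full coverage) = (0.625·0.8) / 0.5375 = 0.5 / 0.5375 = 0.930233

0.93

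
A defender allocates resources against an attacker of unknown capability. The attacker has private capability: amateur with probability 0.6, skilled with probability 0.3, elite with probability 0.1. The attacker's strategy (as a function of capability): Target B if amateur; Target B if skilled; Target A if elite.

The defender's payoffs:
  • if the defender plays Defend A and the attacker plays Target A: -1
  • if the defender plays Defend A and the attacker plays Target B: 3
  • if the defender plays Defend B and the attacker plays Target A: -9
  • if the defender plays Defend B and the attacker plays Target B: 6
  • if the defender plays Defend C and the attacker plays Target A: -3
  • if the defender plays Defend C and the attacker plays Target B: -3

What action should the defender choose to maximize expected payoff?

Compute the defender's expected payoff for each action, taking the expectation over the attacker's type.
E[Defend A] = 0.6·(3) + 0.3·(3) + 0.1·(-1) = 2.6
E[Defend B] = 0.6·(6) + 0.3·(6) + 0.1·(-9) = 4.5
E[Defend C] = 0.6·(-3) + 0.3·(-3) + 0.1·(-3) = -3
Best response: Defend B (4.5 is the largest).

Defend B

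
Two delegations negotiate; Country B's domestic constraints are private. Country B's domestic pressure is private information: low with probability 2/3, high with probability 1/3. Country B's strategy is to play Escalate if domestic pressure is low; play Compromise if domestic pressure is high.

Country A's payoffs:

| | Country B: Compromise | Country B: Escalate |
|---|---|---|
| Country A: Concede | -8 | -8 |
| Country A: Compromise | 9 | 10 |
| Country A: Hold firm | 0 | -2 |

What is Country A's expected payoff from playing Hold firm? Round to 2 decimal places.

-1.33

E[Hold firm] = 2/3·(-2) + 1/3·0 = (-4/3) + 0 = -4/3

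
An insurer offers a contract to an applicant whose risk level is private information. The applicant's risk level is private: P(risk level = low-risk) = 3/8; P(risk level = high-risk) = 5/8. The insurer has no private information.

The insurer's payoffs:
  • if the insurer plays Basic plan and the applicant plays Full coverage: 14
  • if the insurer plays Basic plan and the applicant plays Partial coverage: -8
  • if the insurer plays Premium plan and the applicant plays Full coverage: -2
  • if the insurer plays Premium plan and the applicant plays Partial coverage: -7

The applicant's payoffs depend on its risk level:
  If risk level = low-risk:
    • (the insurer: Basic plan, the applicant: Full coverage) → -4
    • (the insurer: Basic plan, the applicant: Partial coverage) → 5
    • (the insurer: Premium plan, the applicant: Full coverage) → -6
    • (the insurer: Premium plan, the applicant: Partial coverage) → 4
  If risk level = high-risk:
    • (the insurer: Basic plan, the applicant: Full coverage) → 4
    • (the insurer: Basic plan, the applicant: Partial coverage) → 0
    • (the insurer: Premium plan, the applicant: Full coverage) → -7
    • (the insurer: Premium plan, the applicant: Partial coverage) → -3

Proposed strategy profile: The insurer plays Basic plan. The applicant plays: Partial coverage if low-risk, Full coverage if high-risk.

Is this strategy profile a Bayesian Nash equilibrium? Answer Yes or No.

Yes

A profile is a BNE iff every type of every player is best-responding given beliefs about the other side.
The insurer plays Basic plan: E[Basic plan] = 3/8·(-8) + 5/8·(14) = 23/4; E[Premium plan] = -31/8. Best-responding. ✓
The applicant (risk level low-risk), facing Basic plan: Full coverage gives -4, Partial coverage gives 5. Proposed Partial coverage is best. ✓
The applicant (risk level high-risk), facing Basic plan: Full coverage gives 4, Partial coverage gives 0. Proposed Full coverage is best. ✓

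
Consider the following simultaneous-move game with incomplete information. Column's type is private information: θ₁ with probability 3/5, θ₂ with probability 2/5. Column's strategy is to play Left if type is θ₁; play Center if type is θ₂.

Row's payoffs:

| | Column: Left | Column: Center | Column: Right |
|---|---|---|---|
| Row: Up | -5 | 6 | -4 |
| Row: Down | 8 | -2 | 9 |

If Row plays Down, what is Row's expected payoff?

4

E[Down] = 3/5·8 + 2/5·(-2) = 24/5 + (-4/5) = 4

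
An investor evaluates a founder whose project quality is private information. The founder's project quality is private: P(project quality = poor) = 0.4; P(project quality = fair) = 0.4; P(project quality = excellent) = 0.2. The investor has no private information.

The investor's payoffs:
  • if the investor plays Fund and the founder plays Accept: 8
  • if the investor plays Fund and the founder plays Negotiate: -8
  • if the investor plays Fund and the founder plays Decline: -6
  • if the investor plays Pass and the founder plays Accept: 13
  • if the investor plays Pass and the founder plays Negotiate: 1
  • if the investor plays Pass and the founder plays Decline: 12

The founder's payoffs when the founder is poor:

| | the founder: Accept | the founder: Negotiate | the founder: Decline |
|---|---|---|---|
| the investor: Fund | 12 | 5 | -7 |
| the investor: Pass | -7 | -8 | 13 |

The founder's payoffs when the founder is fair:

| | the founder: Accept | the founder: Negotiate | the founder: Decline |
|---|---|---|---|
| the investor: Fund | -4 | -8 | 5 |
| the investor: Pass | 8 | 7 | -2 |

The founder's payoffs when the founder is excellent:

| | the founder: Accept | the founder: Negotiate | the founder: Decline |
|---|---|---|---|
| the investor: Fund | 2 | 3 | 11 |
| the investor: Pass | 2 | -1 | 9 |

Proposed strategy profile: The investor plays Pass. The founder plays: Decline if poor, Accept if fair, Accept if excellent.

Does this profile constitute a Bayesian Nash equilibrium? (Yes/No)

The investor plays Pass: E[Pass] = 0.4·(12) + 0.4·(13) + 0.2·(13) = 12.6; E[Fund] = 2.4. Best-responding. ✓
The founder (project quality poor), facing Pass: Accept gives -7, Negotiate gives -8, Decline gives 13. Proposed Decline is best. ✓
The founder (project quality fair), facing Pass: Accept gives 8, Negotiate gives 7, Decline gives -2. Proposed Accept is best. ✓
The founder (project quality excellent), facing Pass: Accept gives 2, Negotiate gives -1, Decline gives 9. Proposed Accept is not best — profitable deviation exists. ✗

No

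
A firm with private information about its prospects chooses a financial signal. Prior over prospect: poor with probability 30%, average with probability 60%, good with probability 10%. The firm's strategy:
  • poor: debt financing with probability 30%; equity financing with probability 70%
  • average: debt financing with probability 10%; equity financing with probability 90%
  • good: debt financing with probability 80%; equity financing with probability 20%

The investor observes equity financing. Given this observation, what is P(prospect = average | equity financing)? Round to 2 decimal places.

0.70

Apply Bayes' rule using the sender's strategy as the likelihood.
P(equity financing) = 0.3·0.7 + 0.6·0.9 + 0.1·0.2 = 0.77
P(average | equity financing) = (0.6·0.9) / 0.77 = 0.54 / 0.77 = 0.701299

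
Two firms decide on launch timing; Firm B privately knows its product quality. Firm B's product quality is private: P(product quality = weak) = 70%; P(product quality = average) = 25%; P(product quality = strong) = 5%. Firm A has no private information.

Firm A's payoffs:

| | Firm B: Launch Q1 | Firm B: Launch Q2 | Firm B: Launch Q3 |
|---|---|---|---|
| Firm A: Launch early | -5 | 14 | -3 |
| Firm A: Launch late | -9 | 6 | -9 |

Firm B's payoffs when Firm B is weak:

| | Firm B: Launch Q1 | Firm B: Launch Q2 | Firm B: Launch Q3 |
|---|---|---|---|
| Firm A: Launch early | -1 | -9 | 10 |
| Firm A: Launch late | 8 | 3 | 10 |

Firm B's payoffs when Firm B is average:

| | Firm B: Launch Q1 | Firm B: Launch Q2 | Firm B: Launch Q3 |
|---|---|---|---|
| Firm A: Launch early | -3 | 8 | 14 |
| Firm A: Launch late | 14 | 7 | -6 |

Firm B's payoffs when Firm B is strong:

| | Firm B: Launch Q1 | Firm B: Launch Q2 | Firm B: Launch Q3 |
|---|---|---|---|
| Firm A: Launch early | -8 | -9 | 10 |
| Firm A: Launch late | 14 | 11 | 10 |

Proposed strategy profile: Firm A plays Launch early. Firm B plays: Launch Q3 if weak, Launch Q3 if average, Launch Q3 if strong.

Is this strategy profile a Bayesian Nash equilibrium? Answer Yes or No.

A profile is a BNE iff every type of every player is best-responding given beliefs about the other side.
Firm A plays Launch early: E[Launch early] = 0.7·(-3) + 0.25·(-3) + 0.05·(-3) = -3; E[Launch late] = -9. Best-responding. ✓
Firm B (product quality weak), facing Launch early: Launch Q1 gives -1, Launch Q2 gives -9, Launch Q3 gives 10. Proposed Launch Q3 is best. ✓
Firm B (product quality average), facing Launch early: Launch Q1 gives -3, Launch Q2 gives 8, Launch Q3 gives 14. Proposed Launch Q3 is best. ✓
Firm B (product quality strong), facing Launch early: Launch Q1 gives -8, Launch Q2 gives -9, Launch Q3 gives 10. Proposed Launch Q3 is best. ✓

Yes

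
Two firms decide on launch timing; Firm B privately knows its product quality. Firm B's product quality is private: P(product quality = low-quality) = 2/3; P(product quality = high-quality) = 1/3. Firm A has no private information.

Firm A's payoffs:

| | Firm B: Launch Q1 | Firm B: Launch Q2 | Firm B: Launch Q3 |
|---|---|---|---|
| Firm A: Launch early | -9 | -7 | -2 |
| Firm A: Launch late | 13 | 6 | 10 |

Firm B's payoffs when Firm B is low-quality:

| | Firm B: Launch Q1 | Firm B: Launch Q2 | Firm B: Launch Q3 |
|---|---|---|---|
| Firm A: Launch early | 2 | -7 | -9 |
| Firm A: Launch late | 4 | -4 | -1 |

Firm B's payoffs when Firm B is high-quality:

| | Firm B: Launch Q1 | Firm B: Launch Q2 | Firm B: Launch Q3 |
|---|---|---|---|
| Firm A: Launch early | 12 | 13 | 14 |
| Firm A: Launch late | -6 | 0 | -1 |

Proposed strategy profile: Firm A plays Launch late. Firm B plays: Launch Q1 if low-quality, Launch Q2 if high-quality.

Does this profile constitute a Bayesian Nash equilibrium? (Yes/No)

Firm A plays Launch late: E[Launch late] = 2/3·(13) + 1/3·(6) = 32/3; E[Launch early] = -25/3. Best-responding. ✓
Firm B (product quality low-quality), facing Launch late: Launch Q1 gives 4, Launch Q2 gives -4, Launch Q3 gives -1. Proposed Launch Q1 is best. ✓
Firm B (product quality high-quality), facing Launch late: Launch Q1 gives -6, Launch Q2 gives 0, Launch Q3 gives -1. Proposed Launch Q2 is best. ✓

Yes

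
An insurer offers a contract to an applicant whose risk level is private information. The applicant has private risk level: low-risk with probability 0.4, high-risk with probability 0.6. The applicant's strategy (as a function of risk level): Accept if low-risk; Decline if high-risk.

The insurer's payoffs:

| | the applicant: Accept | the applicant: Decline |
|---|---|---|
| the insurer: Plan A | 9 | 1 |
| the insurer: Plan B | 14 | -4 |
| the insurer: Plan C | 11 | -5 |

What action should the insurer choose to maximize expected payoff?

Plan A

Compute the insurer's expected payoff for each action, taking the expectation over the applicant's type.
E[Plan A] = 0.4·(9) + 0.6·(1) = 4.2
E[Plan B] = 0.4·(14) + 0.6·(-4) = 3.2
E[Plan C] = 0.4·(11) + 0.6·(-5) = 1.4
Best response: Plan A (4.2 is the largest).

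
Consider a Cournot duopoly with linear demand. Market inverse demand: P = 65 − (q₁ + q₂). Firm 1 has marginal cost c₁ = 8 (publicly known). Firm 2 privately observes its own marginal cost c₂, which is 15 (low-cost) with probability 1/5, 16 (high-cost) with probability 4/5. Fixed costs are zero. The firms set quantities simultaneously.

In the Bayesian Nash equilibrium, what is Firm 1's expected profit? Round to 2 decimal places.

466.56

Firm 2 with cost c maximizes (65 − (q₁+q₂) − c)·q₂, giving q₂(c) = (65 − c − q₁)/2.
E[c₂] = 1/5·15 + 4/5·16 = 15.8
Firm 1's FOC against E[q₂] yields q₁ = (65 − 2·8 + E[c₂])/3 = (65 − 16 + 15.8)/3 = 21.6.
E[P] = 65 − (q₁ + E[q₂]) = 29.6; Firm 1's expected profit = (E[P] − 8)·q₁ = (29.6 − 8)·21.6 = 466.56.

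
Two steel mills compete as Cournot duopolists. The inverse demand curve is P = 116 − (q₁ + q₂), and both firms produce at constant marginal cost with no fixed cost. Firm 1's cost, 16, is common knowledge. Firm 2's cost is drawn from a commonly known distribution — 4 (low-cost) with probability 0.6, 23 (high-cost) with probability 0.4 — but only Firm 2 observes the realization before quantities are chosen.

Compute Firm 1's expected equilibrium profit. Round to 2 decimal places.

Firm 2 with cost c maximizes (116 − (q₁+q₂) − c)·q₂, giving q₂(c) = (116 − c − q₁)/2.
E[c₂] = 0.6·4 + 0.4·23 = 11.6
Firm 1's FOC against E[q₂] yields q₁ = (116 − 2·16 + E[c₂])/3 = (116 − 32 + 11.6)/3 = 31.8667.
E[P] = 116 − (q₁ + E[q₂]) = 47.8667; Firm 1's expected profit = (E[P] − 16)·q₁ = (47.8667 − 16)·31.8667 = 1015.48.

1015.48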